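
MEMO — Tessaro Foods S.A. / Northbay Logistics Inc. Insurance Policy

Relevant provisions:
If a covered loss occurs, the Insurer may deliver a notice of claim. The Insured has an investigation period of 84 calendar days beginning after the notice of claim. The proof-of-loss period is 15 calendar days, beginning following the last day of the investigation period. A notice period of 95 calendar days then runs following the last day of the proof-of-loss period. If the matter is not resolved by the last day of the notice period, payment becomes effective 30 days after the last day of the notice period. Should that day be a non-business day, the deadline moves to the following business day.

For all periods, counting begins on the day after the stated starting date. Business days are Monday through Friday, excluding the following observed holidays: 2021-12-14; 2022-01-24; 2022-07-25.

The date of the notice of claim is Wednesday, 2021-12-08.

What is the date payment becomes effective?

2022-07-20

The last day of the investigation period: 2021-12-08 + 84 days = 2022-03-02.
The last day of the proof-of-loss period: 15 calendar days after 2022-03-02 is 2022-03-17.
The last day of the notice period: 2022-03-17 + 95 days = 2022-06-20.
Adding 30 calendar days to 2022-06-20 gives 2022-07-20, which is the date payment becomes effective. 2022-07-20 is a Wednesday and is not a listed holiday, so no roll-forward applies.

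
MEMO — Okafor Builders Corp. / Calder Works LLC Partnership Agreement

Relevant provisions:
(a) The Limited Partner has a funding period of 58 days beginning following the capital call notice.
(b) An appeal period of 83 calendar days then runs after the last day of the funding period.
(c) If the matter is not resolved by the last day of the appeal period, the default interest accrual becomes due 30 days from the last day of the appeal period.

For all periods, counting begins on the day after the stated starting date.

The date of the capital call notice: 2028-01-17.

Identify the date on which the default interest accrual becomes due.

Adding 58 calendar days to 2028-01-17 gives 2028-03-15, which is the last day of the funding period.
Adding 83 calendar days to 2028-03-15 gives 2028-06-06, which is the last day of the appeal period.
The date on which the default interest accrual becomes due: 2028-06-06 + 30 days = 2028-07-06.

2028-07-06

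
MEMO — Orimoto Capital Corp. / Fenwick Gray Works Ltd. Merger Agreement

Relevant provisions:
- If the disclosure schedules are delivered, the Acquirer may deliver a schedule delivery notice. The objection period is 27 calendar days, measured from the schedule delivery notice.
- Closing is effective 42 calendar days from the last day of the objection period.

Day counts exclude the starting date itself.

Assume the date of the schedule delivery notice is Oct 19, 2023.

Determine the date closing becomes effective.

Dec 27, 2023

The last day of the objection period: Oct 19, 2023 + 27 days = Nov 15, 2023.
The date closing becomes effective: 42 calendar days after Nov 15, 2023 is Dec 27, 2023.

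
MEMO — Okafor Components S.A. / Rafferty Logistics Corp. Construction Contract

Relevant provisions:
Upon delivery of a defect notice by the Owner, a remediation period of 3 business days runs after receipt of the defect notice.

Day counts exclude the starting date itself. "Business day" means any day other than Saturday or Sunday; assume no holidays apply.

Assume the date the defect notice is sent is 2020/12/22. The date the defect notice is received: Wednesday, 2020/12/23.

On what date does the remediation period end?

From Wednesday, 2020/12/23, 3 business days (Dec 24, Dec 25, Dec 28, skipping weekends) brings us to Monday, 2020/12/28, which is the last day of the remediation period.

2020/12/28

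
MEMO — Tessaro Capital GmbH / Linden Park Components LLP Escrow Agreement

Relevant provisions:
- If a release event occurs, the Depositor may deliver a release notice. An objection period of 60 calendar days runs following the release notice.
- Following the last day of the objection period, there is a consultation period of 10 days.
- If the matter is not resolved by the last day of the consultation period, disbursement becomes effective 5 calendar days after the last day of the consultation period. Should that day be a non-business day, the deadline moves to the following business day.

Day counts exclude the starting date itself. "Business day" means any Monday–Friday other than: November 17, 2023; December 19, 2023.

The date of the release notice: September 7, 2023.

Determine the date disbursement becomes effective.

Adding 60 calendar days to September 7, 2023 gives November 6, 2023, which is the last day of the objection period.
The last day of the consultation period: November 6, 2023 + 10 days = November 16, 2023.
Adding 5 calendar days to November 16, 2023 gives November 21, 2023, which is the date disbursement becomes effective. November 21, 2023 is a Tuesday and is not a listed holiday, so no roll-forward applies.

November 21, 2023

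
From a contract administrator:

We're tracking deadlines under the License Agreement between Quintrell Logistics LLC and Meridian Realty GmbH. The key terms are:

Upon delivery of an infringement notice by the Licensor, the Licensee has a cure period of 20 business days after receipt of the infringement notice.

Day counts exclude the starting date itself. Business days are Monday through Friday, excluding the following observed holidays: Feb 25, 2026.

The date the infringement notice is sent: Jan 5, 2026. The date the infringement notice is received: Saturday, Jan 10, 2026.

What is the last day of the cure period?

Feb 6, 2026

The last day of the cure period: 20 business days after Saturday, Jan 10, 2026, skipping weekends — Jan 12, Jan 13, Jan 14, Jan 15, …, Feb 4, Feb 5, Feb 6 — lands on Friday, Feb 6, 2026.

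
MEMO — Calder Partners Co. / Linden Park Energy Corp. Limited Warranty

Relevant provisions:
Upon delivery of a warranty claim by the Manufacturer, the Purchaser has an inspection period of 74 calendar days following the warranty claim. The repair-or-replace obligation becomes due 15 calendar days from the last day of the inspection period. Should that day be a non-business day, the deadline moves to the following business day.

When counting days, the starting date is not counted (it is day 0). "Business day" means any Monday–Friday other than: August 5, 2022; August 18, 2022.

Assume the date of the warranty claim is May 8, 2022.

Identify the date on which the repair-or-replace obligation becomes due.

The last day of the inspection period: 74 calendar days after May 8, 2022 is July 21, 2022.
The date on which the repair-or-replace obligation becomes due: July 21, 2022 + 15 days = August 5, 2022. That falls on Friday, a listed holiday, so it rolls to the next business day, Monday, August 8, 2022.

August 8, 2022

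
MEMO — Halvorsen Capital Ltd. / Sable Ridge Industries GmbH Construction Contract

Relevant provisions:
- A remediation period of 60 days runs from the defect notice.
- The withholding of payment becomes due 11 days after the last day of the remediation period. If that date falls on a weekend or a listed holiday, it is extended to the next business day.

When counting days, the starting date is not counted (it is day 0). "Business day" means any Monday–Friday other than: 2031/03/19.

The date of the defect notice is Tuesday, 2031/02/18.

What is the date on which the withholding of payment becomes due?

The last day of the remediation period: 2031/02/18 + 60 days = 2031/04/19.
The date on which the withholding of payment becomes due: 2031/04/19 + 11 days = 2031/04/30. 2031/04/30 is a Wednesday and is not a listed holiday, so no roll-forward applies.

2031/04/30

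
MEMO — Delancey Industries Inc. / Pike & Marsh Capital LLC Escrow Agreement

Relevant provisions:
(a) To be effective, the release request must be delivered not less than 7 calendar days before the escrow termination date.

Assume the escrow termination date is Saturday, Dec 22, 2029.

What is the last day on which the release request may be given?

Dec 15, 2029

Dec 22, 2029 minus 7 days is Dec 15, 2029.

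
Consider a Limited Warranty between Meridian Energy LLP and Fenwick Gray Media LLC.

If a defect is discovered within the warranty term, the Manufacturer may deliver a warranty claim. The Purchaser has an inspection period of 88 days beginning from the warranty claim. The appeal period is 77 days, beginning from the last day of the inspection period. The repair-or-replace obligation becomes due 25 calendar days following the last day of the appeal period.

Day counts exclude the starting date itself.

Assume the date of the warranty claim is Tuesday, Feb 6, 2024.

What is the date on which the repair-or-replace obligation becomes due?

The last day of the inspection period: Feb 6, 2024 + 88 days = May 4, 2024.
The last day of the appeal period: May 4, 2024 + 77 days = Jul 20, 2024.
Adding 25 calendar days to Jul 20, 2024 gives Aug 14, 2024, which is the date on which the repair-or-replace obligation becomes due.

Aug 14, 2024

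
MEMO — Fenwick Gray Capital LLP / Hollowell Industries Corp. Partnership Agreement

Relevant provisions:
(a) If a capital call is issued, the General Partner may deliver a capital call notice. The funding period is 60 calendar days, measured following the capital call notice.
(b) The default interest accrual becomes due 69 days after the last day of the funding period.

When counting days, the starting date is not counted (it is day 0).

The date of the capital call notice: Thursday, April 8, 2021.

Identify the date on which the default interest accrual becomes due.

Adding 60 calendar days to April 8, 2021 gives June 7, 2021, which is the last day of the funding period.
Adding 69 calendar days to June 7, 2021 gives August 15, 2021, which is the date on which the default interest accrual becomes due.

August 15, 2021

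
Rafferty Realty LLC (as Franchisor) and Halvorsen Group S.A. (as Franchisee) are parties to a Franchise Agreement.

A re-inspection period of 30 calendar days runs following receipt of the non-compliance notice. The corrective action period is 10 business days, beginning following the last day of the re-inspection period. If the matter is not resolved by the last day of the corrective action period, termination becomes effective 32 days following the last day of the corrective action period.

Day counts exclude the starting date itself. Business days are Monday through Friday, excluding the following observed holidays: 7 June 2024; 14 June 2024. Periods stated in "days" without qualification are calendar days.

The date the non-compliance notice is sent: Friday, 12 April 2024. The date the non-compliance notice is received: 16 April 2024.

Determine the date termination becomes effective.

1 July 2024

Adding 30 calendar days to 16 April 2024 gives 16 May 2024, which is the last day of the re-inspection period.
The last day of the corrective action period: counting 10 business days from Thursday, 16 May 2024 (May 17, May 20, May 21, May 22, May 23, May 24, May 27, May 28, May 29, May 30, skipping weekends) reaches Thursday, 30 May 2024.
Adding 32 calendar days to 30 May 2024 gives 1 July 2024, which is the date termination becomes effective.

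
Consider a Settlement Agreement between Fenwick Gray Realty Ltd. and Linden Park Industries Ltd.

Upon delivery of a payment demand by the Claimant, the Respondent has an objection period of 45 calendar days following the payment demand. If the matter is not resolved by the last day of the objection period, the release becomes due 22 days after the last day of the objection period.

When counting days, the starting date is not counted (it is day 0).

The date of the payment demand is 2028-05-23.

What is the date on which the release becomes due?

Adding 45 calendar days to 2028-05-23 gives 2028-07-07, which is the last day of the objection period.
Adding 22 calendar days to 2028-07-07 gives 2028-07-29, which is the date on which the release becomes due.

2028-07-29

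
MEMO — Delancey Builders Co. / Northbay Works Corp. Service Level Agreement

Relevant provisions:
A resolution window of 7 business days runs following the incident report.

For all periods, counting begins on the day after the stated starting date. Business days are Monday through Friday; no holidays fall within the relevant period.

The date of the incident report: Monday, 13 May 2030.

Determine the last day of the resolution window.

22 May 2030

From Monday, 13 May 2030, 7 business days (May 14, May 15, May 16, May 17, May 20, May 21, May 22, skipping weekends) brings us to Wednesday, 22 May 2030, which is the last day of the resolution window.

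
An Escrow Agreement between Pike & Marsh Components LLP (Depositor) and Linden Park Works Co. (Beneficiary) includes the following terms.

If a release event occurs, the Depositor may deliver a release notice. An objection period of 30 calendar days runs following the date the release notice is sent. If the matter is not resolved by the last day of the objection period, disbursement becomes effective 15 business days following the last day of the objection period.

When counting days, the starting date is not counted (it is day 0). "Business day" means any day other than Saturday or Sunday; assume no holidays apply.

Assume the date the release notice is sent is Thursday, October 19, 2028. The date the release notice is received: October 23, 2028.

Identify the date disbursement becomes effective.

December 8, 2028

The last day of the objection period: October 19, 2028 + 30 days = November 18, 2028.
From Saturday, November 18, 2028, 15 business days (Nov 20, Nov 21, Nov 22, Nov 23, …, Dec 6, Dec 7, Dec 8, skipping weekends) brings us to Friday, December 8, 2028, which is the date disbursement becomes effective.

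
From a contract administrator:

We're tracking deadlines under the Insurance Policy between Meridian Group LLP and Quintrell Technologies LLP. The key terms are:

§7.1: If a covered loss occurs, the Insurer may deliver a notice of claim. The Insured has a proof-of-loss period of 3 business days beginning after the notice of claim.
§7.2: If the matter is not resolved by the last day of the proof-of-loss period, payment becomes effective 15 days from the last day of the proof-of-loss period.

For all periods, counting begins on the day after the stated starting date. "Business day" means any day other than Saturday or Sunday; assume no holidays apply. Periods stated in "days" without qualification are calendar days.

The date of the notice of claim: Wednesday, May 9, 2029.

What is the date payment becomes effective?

The last day of the proof-of-loss period: counting 3 business days from Wednesday, May 9, 2029 (May 10, May 11, May 14, skipping weekends) reaches Monday, May 14, 2029.
Adding 15 calendar days to May 14, 2029 gives May 29, 2029, which is the date payment becomes effective.

May 29, 2029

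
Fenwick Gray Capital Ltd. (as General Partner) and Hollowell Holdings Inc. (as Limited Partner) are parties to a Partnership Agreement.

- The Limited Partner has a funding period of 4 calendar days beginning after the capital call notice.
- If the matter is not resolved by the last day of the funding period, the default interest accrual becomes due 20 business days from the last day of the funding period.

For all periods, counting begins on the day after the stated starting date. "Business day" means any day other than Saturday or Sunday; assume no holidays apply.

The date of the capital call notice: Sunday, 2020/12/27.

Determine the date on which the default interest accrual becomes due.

2021/01/28

The last day of the funding period: 2020/12/27 + 4 days = 2020/12/31.
From Thursday, 2020/12/31, 20 business days (Jan 1, Jan 4, Jan 5, Jan 6, …, Jan 26, Jan 27, Jan 28, skipping weekends) brings us to Thursday, 2021/01/28, which is the date on which the default interest accrual becomes due.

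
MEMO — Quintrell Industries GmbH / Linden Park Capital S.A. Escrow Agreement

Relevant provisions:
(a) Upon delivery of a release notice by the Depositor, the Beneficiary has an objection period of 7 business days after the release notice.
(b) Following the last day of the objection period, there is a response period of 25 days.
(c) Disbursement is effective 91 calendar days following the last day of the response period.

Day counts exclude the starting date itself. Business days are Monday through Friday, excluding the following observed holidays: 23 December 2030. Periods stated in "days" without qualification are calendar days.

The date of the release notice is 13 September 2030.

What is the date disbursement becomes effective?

The last day of the objection period: 7 business days after Friday, 13 September 2030, skipping weekends — Sep 16, Sep 17, Sep 18, Sep 19, Sep 20, Sep 23, Sep 24 — lands on Tuesday, 24 September 2030.
The last day of the response period: 24 September 2030 + 25 days = 19 October 2030.
Adding 91 calendar days to 19 October 2030 gives 18 January 2031, which is the date disbursement becomes effective.

18 January 2031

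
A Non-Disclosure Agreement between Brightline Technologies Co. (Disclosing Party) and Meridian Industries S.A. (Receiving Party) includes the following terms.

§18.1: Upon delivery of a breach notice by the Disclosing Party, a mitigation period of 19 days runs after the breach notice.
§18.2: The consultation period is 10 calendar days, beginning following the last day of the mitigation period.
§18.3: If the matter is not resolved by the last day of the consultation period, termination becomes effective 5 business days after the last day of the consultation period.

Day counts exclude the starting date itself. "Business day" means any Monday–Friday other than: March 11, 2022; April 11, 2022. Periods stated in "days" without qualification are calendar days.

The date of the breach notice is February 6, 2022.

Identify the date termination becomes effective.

March 15, 2022

The last day of the mitigation period: February 6, 2022 + 19 days = February 25, 2022.
The last day of the consultation period: February 25, 2022 + 10 days = March 7, 2022.
The date termination becomes effective: counting 5 business days from Monday, March 7, 2022 (Mar 8, Mar 9, Mar 10, Mar 14, Mar 15, skipping weekends and the listed holiday on Mar 11) reaches Tuesday, March 15, 2022.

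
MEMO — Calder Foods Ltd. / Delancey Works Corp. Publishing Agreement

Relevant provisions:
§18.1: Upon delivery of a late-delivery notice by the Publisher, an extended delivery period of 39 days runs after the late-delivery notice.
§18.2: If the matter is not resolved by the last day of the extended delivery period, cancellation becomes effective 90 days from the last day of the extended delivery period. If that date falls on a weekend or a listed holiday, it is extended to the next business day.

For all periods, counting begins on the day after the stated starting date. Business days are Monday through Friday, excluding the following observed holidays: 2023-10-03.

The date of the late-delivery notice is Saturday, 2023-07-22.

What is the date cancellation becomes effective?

2023-11-28

Adding 39 calendar days to 2023-07-22 gives 2023-08-30, which is the last day of the extended delivery period.
Adding 90 calendar days to 2023-08-30 gives 2023-11-28, which is the date cancellation becomes effective. 2023-11-28 is a Tuesday and is not a listed holiday, so no roll-forward applies.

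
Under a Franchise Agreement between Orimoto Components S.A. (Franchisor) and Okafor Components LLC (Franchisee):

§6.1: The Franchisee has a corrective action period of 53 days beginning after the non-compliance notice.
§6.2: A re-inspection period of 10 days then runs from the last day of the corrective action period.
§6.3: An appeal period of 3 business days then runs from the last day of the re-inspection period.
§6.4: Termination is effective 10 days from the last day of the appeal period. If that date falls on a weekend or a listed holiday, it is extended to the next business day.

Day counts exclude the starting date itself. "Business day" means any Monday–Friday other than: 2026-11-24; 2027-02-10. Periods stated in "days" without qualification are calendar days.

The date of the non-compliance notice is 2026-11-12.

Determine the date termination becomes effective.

2027-01-29

The last day of the corrective action period: 2026-11-12 + 53 days = 2027-01-04.
The last day of the re-inspection period: 2027-01-04 + 10 days = 2027-01-14.
The last day of the appeal period: 3 business days after Thursday, 2027-01-14, skipping weekends — Jan 15, Jan 18, Jan 19 — lands on Tuesday, 2027-01-19.
The date termination becomes effective: 2027-01-19 + 10 days = 2027-01-29. 2027-01-29 is a Friday and is not a listed holiday, so no roll-forward applies.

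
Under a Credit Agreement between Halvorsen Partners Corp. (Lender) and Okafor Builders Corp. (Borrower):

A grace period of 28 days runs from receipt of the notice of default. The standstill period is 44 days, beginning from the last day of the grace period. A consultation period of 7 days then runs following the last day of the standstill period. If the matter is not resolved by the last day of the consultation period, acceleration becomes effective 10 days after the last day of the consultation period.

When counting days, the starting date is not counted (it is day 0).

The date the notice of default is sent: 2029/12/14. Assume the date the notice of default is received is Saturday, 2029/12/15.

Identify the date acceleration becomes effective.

Adding 28 calendar days to 2029/12/15 gives 2030/01/12, which is the last day of the grace period.
Adding 44 calendar days to 2030/01/12 gives 2030/02/25, which is the last day of the standstill period.
Adding 7 calendar days to 2030/02/25 gives 2030/03/04, which is the last day of the consultation period.
The date acceleration becomes effective: 10 calendar days after 2030/03/04 is 2030/03/14.

2030/03/14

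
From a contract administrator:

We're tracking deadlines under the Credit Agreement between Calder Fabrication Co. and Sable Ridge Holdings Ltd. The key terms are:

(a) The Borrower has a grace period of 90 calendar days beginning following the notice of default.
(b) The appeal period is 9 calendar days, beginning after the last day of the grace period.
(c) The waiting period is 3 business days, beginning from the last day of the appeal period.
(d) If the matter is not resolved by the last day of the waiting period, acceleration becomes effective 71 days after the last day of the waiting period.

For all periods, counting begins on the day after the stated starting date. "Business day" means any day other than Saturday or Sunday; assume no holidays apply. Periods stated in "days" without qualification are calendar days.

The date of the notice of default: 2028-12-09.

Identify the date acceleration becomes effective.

2029-05-31

Adding 90 calendar days to 2028-12-09 gives 2029-03-09, which is the last day of the grace period.
The last day of the appeal period: 9 calendar days after 2029-03-09 is 2029-03-18.
From Sunday, 2029-03-18, 3 business days (Mar 19, Mar 20, Mar 21, skipping weekends) brings us to Wednesday, 2029-03-21, which is the last day of the waiting period.
The date acceleration becomes effective: 2029-03-21 + 71 days = 2029-05-31.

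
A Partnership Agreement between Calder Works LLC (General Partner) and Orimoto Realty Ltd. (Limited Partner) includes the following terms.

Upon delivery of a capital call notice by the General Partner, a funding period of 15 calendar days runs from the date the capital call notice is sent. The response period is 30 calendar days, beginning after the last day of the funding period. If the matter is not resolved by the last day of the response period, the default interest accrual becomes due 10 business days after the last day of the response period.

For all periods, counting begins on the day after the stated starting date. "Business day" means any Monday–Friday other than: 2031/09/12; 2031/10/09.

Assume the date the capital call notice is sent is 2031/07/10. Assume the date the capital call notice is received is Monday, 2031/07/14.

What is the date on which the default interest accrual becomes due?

2031/09/05

The last day of the funding period: 15 calendar days after 2031/07/10 is 2031/07/25.
The last day of the response period: 30 calendar days after 2031/07/25 is 2031/08/24.
The date on which the default interest accrual becomes due: counting 10 business days from Sunday, 2031/08/24 (Aug 25, Aug 26, Aug 27, Aug 28, Aug 29, Sep 1, Sep 2, Sep 3, Sep 4, Sep 5, skipping weekends) reaches Friday, 2031/09/05.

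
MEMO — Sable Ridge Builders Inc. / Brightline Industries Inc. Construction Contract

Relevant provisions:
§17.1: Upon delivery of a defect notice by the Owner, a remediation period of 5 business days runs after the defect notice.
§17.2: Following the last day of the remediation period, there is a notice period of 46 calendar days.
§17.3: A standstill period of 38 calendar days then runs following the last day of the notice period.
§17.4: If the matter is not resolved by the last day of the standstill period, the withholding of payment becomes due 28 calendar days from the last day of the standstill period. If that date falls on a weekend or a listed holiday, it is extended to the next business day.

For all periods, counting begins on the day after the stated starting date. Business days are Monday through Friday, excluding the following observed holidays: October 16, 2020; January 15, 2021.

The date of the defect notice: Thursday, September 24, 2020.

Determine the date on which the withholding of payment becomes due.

January 21, 2021

The last day of the remediation period: counting 5 business days from Thursday, September 24, 2020 (Sep 25, Sep 28, Sep 29, Sep 30, Oct 1, skipping weekends) reaches Thursday, October 1, 2020.
The last day of the notice period: 46 calendar days after October 1, 2020 is November 16, 2020.
Adding 38 calendar days to November 16, 2020 gives December 24, 2020, which is the last day of the standstill period.
The date on which the withholding of payment becomes due: December 24, 2020 + 28 days = January 21, 2021. January 21, 2021 is a Thursday and is not a listed holiday, so no roll-forward applies.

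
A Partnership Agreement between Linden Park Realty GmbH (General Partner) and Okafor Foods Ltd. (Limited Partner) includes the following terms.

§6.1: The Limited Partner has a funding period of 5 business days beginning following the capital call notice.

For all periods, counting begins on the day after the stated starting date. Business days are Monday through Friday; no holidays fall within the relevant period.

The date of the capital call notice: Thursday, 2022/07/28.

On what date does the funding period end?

2022/08/04

The last day of the funding period: counting 5 business days from Thursday, 2022/07/28 (Jul 29, Aug 1, Aug 2, Aug 3, Aug 4, skipping weekends) reaches Thursday, 2022/08/04.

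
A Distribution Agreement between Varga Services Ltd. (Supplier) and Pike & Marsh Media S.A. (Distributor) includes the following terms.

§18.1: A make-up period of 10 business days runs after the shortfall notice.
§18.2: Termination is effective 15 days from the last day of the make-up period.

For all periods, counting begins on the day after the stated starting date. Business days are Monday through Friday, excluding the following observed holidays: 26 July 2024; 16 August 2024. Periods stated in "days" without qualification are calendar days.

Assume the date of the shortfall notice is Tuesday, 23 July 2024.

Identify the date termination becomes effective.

22 August 2024

The last day of the make-up period: 10 business days after Tuesday, 23 July 2024, skipping weekends and the listed holiday on Jul 26 — Jul 24, Jul 25, Jul 29, Jul 30, Jul 31, Aug 1, Aug 2, Aug 5, Aug 6, Aug 7 — lands on Wednesday, 7 August 2024.
The date termination becomes effective: 7 August 2024 + 15 days = 22 August 2024.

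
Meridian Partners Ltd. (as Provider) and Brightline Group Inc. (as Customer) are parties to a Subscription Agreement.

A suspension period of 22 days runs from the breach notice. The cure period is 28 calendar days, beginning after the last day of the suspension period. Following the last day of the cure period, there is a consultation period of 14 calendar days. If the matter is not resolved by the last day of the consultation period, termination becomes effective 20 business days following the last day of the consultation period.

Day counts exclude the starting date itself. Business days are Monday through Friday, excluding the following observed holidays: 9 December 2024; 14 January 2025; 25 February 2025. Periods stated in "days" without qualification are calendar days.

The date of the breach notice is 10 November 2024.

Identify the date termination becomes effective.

The last day of the suspension period: 22 calendar days after 10 November 2024 is 2 December 2024.
The last day of the cure period: 28 calendar days after 2 December 2024 is 30 December 2024.
The last day of the consultation period: 14 calendar days after 30 December 2024 is 13 January 2025.
The date termination becomes effective: counting 20 business days from Monday, 13 January 2025 (Jan 15, Jan 16, Jan 17, Jan 20, …, Feb 7, Feb 10, Feb 11, skipping weekends and the listed holiday on Jan 14) reaches Tuesday, 11 February 2025.

11 February 2025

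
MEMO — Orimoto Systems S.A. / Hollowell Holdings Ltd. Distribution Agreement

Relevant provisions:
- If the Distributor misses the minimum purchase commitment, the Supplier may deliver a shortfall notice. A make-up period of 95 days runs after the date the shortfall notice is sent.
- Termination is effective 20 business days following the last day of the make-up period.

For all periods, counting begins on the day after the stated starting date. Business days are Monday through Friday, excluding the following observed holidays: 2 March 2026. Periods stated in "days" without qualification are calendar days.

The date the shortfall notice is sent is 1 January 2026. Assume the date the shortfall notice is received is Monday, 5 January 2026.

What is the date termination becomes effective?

The last day of the make-up period: 1 January 2026 + 95 days = 6 April 2026.
The date termination becomes effective: 20 business days after Monday, 6 April 2026, skipping weekends — Apr 7, Apr 8, Apr 9, Apr 10, …, Apr 30, May 1, May 4 — lands on Monday, 4 May 2026.

4 May 2026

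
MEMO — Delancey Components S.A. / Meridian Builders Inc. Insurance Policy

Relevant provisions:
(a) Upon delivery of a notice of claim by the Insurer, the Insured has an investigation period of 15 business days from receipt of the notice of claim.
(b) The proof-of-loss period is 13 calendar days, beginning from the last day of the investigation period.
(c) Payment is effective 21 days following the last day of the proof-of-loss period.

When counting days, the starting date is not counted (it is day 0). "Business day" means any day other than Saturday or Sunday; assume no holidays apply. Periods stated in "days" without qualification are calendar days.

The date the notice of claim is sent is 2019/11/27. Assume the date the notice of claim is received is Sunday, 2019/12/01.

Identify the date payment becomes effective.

2020/01/23

The last day of the investigation period: 15 business days after Sunday, 2019/12/01, skipping weekends — Dec 2, Dec 3, Dec 4, Dec 5, …, Dec 18, Dec 19, Dec 20 — lands on Friday, 2019/12/20.
Adding 13 calendar days to 2019/12/20 gives 2020/01/02, which is the last day of the proof-of-loss period.
Adding 21 calendar days to 2020/01/02 gives 2020/01/23, which is the date payment becomes effective.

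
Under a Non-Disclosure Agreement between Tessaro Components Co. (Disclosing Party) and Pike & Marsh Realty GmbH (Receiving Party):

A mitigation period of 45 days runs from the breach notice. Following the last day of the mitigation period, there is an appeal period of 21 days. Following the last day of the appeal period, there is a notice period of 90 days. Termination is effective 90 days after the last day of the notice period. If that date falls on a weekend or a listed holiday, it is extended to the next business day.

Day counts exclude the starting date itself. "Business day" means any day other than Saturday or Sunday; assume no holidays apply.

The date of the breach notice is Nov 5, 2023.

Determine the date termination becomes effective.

Jul 8, 2024

The last day of the mitigation period: Nov 5, 2023 + 45 days = Dec 20, 2023.
The last day of the appeal period: Dec 20, 2023 + 21 days = Jan 10, 2024.
Adding 90 calendar days to Jan 10, 2024 gives Apr 9, 2024, which is the last day of the notice period.
The date termination becomes effective: Apr 9, 2024 + 90 days = Jul 8, 2024. Jul 8, 2024 is a Monday, so no roll-forward applies.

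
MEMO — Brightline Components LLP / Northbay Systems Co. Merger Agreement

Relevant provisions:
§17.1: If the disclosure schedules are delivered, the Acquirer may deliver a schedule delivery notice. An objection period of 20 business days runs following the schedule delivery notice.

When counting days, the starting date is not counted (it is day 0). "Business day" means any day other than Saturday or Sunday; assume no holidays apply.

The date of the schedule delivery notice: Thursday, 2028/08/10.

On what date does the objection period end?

From Thursday, 2028/08/10, 20 business days (Aug 11, Aug 14, Aug 15, Aug 16, …, Sep 5, Sep 6, Sep 7, skipping weekends) brings us to Thursday, 2028/09/07, which is the last day of the objection period.

2028/09/07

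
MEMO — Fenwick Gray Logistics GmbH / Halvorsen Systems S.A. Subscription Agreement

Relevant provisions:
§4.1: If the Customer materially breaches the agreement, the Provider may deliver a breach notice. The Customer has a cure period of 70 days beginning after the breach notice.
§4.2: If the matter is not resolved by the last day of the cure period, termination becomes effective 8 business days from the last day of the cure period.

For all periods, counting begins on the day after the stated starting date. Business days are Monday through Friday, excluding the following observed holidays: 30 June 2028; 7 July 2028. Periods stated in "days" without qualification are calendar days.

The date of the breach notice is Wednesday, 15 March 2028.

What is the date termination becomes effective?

The last day of the cure period: 70 calendar days after 15 March 2028 is 24 May 2028.
The date termination becomes effective: 8 business days after Wednesday, 24 May 2028, skipping weekends — May 25, May 26, May 29, May 30, May 31, Jun 1, Jun 2, Jun 5 — lands on Monday, 5 June 2028.

5 June 2028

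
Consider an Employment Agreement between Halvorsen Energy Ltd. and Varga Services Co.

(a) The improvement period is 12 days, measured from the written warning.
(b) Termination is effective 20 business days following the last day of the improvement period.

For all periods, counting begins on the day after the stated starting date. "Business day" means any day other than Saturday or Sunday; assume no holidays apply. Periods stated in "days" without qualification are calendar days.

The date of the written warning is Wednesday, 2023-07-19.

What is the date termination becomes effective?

Adding 12 calendar days to 2023-07-19 gives 2023-07-31, which is the last day of the improvement period.
The date termination becomes effective: 20 business days after Monday, 2023-07-31, skipping weekends — Aug 1, Aug 2, Aug 3, Aug 4, …, Aug 24, Aug 25, Aug 28 — lands on Monday, 2023-08-28.

2023-08-28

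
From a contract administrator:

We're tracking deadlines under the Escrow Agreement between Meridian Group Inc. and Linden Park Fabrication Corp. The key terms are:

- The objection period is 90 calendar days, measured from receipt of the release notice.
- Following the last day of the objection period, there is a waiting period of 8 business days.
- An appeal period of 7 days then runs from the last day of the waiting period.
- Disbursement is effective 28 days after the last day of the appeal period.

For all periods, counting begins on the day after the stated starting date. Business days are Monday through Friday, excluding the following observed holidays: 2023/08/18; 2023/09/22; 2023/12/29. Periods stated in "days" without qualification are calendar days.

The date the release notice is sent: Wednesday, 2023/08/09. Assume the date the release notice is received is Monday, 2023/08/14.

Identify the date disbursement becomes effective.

The last day of the objection period: 2023/08/14 + 90 days = 2023/11/12.
The last day of the waiting period: counting 8 business days from Sunday, 2023/11/12 (Nov 13, Nov 14, Nov 15, Nov 16, Nov 17, Nov 20, Nov 21, Nov 22, skipping weekends) reaches Wednesday, 2023/11/22.
The last day of the appeal period: 7 calendar days after 2023/11/22 is 2023/11/29.
The date disbursement becomes effective: 28 calendar days after 2023/11/29 is 2023/12/27.

2023/12/27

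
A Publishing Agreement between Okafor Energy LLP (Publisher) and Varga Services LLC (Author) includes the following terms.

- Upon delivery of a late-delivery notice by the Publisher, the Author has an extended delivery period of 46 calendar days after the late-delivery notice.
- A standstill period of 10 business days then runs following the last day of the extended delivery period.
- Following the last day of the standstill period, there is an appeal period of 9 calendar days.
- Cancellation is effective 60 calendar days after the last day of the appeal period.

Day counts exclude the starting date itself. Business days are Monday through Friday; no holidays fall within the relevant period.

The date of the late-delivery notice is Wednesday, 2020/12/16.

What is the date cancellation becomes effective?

The last day of the extended delivery period: 46 calendar days after 2020/12/16 is 2021/01/31.
From Sunday, 2021/01/31, 10 business days (Feb 1, Feb 2, Feb 3, Feb 4, Feb 5, Feb 8, Feb 9, Feb 10, Feb 11, Feb 12, skipping weekends) brings us to Friday, 2021/02/12, which is the last day of the standstill period.
The last day of the appeal period: 2021/02/12 + 9 days = 2021/02/21.
Adding 60 calendar days to 2021/02/21 gives 2021/04/22, which is the date cancellation becomes effective.

2021/04/22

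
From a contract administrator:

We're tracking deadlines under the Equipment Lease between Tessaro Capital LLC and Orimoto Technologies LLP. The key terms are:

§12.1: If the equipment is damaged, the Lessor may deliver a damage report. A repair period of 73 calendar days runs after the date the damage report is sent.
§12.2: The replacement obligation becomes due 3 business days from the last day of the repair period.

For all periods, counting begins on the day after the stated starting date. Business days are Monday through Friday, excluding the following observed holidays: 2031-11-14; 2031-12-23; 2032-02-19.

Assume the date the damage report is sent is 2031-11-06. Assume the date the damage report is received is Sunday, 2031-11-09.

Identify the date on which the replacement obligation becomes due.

2032-01-21

The last day of the repair period: 73 calendar days after 2031-11-06 is 2032-01-18.
The date on which the replacement obligation becomes due: 3 business days after Sunday, 2032-01-18, skipping weekends — Jan 19, Jan 20, Jan 21 — lands on Wednesday, 2032-01-21.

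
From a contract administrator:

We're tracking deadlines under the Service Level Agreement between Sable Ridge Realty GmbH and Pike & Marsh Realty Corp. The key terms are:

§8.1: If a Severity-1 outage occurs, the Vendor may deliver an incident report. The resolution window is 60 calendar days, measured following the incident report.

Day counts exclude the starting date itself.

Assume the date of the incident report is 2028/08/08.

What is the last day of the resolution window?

2028/10/07

Adding 60 calendar days to 2028/08/08 gives 2028/10/07, which is the last day of the resolution window.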